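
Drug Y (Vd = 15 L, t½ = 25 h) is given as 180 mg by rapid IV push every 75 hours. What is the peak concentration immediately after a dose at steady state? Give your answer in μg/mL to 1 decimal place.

13.7 μg/mL

The dosing interval is 3 half-lives, so f = 2^(−3) = 0.125.
Accumulation ratio R = 1/(1 − f) = 1/0.875 = 8/7.
Single-dose peak C₀ = D/Vd = 180/15 = 12 μg/mL.
Steady-state peak Cmax,ss = C₀·R = 12 × 8/7 ≈ 13.714 μg/mL.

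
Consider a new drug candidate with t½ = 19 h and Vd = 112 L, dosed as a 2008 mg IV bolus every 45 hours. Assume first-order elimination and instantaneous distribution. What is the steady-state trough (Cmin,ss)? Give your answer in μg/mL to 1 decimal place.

4.3 μg/mL

Over one 45-h interval, 45/19 ≈ 2.3684 half-lives elapse, leaving f ≈ 0.1937 of each dose.
At steady state, accumulation factor R = 1/(1 − e^(−kτ)) ≈ 1.2402.
Each bolus raises the concentration by D/Vd = 2008/112 ≈ 17.929 μg/mL.
Cmax,ss = C₀/(1 − f) ≈ 17.929/0.8063 ≈ 22.236 μg/mL.
One interval later, Cmin,ss = Cmax,ss·e^(−kτ) ≈ 22.236 × 0.1937 ≈ 4.307 μg/mL.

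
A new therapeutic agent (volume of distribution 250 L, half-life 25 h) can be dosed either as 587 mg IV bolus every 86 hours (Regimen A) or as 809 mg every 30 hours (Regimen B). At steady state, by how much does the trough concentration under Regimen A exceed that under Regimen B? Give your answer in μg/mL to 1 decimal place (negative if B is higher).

-2.3 μg/mL

Regimen A: f = (1/2)^(86/25) ≈ 0.0921; Cmin,ss = (587/250)·f/(1−f) ≈ 0.238 μg/mL.
Regimen B: f = (1/2)^(30/25) ≈ 0.4353; Cmin,ss = (809/250)·f/(1−f) ≈ 2.494 μg/mL.
Difference ≈ 0.238 − 2.494 ≈ -2.256 μg/mL.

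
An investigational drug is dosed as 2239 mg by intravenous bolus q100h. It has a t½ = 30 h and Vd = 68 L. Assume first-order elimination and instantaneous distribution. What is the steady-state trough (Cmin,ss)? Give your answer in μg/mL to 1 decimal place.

3.6 μg/mL

k = ln2/t½ = ln2/30 ≈ 0.023105 h⁻¹; fraction remaining f = e^(−kτ) = e^(−0.023105×100) ≈ 0.0992.
At steady state, accumulation factor R = 1/(1 − e^(−kτ)) ≈ 1.1101.
Each bolus raises the concentration by D/Vd = 2239/68 ≈ 32.926 μg/mL.
Cmax,ss = C₀/(1 − f) ≈ 32.926/0.9008 ≈ 36.552 μg/mL.
One interval later, Cmin,ss = Cmax,ss·e^(−kτ) ≈ 36.552 × 0.0992 ≈ 3.626 μg/mL.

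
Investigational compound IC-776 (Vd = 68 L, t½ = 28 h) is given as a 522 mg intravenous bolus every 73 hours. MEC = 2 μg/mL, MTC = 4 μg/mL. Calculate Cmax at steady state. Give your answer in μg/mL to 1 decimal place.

τ/t½ = 73/28 ≈ 2.6071, so fraction remaining f = (1/2)^(73/28) ≈ 0.1641.
At steady state, accumulation factor R = 1/(1 − e^(−kτ)) ≈ 1.1963.
Single-dose peak C₀ = D/Vd = 522/68 ≈ 7.676 μg/mL.
Cmax,ss = C₀/(1 − f) ≈ 7.676/0.8359 ≈ 9.183 μg/mL.
Peak 9.2 μg/mL vs MTC 4 μg/mL: exceeds toxic threshold.

9.2 μg/mL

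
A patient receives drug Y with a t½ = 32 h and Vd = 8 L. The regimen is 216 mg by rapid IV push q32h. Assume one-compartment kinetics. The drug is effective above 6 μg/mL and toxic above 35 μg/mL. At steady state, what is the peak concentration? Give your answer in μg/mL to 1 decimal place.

The dosing interval is 1 half-life, so f = 2^(−1) = 0.5.
At steady state, R = 1/(1 − 0.5) = 2/1.
Single-dose peak C₀ = D/Vd = 216/8 = 27 μg/mL.
Steady-state peak Cmax,ss = C₀·R = 27 × 2/1 ≈ 54.000 μg/mL.
Peak 54.0 μg/mL vs MTC 35 μg/mL: exceeds toxic threshold.

54.0 μg/mL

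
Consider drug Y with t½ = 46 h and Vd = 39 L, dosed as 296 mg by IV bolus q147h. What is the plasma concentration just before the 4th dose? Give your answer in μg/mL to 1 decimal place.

f = (1/2)^(τ/t½) = (1/2)^(147/46) ≈ 0.1091.
C₀ = D/Vd = 296/39 ≈ 7.590 μg/mL.
Before the 4th dose, 3 doses have been given. Superposition: Cmin = C₀·(f + f² + … + f^3).
≈ 7.590 × (0.1091 + 0.0119 + 0.0013) ≈ 7.590 × 0.1223 ≈ 0.928 μg/mL.

0.9 μg/mL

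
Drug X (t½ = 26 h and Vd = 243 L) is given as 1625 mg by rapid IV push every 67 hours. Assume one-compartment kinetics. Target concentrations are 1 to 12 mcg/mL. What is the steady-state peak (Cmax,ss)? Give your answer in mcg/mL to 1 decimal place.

8.0 mcg/mL

Over one 67-h interval, 67/26 ≈ 2.5769 half-lives elapse, leaving f ≈ 0.1676 of each dose.
At steady state, accumulation factor R = 1/(1 − e^(−kτ)) ≈ 1.2013.
Single-dose peak C₀ = D/Vd = 1625/243 ≈ 6.687 mcg/mL.
Cmax,ss = C₀/(1 − f) ≈ 6.687/0.8324 ≈ 8.033 mcg/mL.
Peak 8.0 mcg/mL vs MTC 12 mcg/mL: below toxic threshold.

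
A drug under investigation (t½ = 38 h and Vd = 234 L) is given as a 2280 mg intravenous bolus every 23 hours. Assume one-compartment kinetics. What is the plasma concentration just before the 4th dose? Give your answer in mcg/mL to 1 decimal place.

f = (1/2)^(τ/t½) = (1/2)^(23/38) ≈ 0.6574.
C₀ = D/Vd = 2280/234 ≈ 9.744 mcg/mL.
Before the 4th dose, 3 doses have been given. Superposition: Cmin = C₀·(f + f² + … + f^3).
≈ 9.744 × (0.6574 + 0.4322 + 0.2841) ≈ 9.744 × 1.3737 ≈ 13.385 mcg/mL.

13.4 mcg/mL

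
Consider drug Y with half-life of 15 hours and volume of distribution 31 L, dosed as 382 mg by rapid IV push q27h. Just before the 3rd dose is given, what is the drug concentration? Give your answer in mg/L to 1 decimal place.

f = (1/2)^(τ/t½) = (1/2)^(27/15) ≈ 0.2872.
C₀ = D/Vd = 382/31 ≈ 12.323 mg/L.
Before the 3rd dose, 2 doses have been given. Superposition: Cmin = C₀·(f + f²).
≈ 12.323 × (0.2872 + 0.0825) ≈ 12.323 × 0.3697 ≈ 4.556 mg/L.

4.6 mg/L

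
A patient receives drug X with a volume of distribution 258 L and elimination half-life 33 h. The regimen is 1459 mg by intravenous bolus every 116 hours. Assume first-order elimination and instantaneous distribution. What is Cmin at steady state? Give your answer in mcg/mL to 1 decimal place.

τ/t½ = 116/33 ≈ 3.5152, so fraction remaining f = (1/2)^(116/33) ≈ 0.0875.
Single-dose peak C₀ = D/Vd = 1459/258 ≈ 5.655 mcg/mL.
Steady-state trough Cmin,ss = C₀·f/(1−f) ≈ 5.655 × 0.0875/0.9125 ≈ 0.542 mcg/mL.

0.5 mcg/mL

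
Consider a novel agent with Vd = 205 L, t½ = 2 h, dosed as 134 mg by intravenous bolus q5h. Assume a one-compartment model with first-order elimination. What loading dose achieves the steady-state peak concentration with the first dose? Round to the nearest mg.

f = (1/2)^(5/2) ≈ 0.176777; accumulation ratio R = 1/(1−f) ≈ 1.21474.
Loading dose to hit Cmax,ss on first dose: D_load = D_maint·R ≈ 134 × 1.21474 ≈ 162.78 mg.

163 mg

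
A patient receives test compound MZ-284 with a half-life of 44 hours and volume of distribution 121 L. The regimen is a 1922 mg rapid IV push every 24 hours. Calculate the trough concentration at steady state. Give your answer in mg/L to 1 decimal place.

34.6 mg/L

τ/t½ = 24/44 ≈ 0.54545, so fraction remaining f = (1/2)^(24/44) ≈ 0.6852.
At steady state, accumulation factor R = 1/(1 − e^(−kτ)) ≈ 3.1766.
Each bolus raises the concentration by D/Vd = 1922/121 ≈ 15.884 mg/L.
Steady-state peak Cmax,ss = C₀·R ≈ 15.884 × 3.1766 ≈ 50.457 mg/L.
One interval later, Cmin,ss = Cmax,ss·e^(−kτ) ≈ 50.457 × 0.6852 ≈ 34.573 mg/L.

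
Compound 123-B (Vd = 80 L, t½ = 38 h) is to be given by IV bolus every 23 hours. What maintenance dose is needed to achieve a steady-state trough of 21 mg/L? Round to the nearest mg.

876 mg

τ/t½ = 23/38 ≈ 0.60526, so f = (1/2)^(23/38) ≈ 0.657351.
Cmin,ss = (D/Vd)·f/(1−f), so D = Cmin,ss·Vd·(1−f)/f.
D = 21 × 80 × (1−f)/f ≈ 21 × 80 × 0.52126 ≈ 875.72 mg.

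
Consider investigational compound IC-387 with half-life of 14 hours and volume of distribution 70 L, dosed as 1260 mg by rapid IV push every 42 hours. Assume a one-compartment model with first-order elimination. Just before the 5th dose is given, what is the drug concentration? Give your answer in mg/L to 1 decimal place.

2.6 mg/L

f = (1/2)^(τ/t½) = (1/2)^(42/14) ≈ 0.1250.
C₀ = D/Vd = 1260/70 ≈ 18.000 mg/L.
Before the 5th dose, 4 doses have been given. Superposition: Cmin = C₀·(f + f² + … + f^4).
≈ 18.000 × (0.1250 + 0.0156 + 0.0020 + 0.0002) ≈ 18.000 × 0.1428 ≈ 2.570 mg/L.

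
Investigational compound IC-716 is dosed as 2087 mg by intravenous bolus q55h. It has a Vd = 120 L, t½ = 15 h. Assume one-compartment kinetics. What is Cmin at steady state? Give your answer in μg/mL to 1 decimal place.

1.5 μg/mL

τ/t½ = 55/15 ≈ 3.6667, so fraction remaining f = (1/2)^(55/15) ≈ 0.0787.
Accumulation ratio R = 1/(1 − f) ≈ 1/0.9213 ≈ 1.0854.
Single-dose peak C₀ = D/Vd = 2087/120 ≈ 17.392 μg/mL.
Steady-state peak Cmax,ss = C₀·R ≈ 17.392 × 1.0854 ≈ 18.877 μg/mL.
Steady-state trough Cmin,ss = Cmax,ss·f ≈ 18.877 × 0.0787 ≈ 1.486 μg/mL.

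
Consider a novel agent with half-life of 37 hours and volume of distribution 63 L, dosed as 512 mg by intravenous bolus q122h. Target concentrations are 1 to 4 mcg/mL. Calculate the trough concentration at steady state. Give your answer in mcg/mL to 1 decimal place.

0.9 mcg/mL

k = ln2/t½ = ln2/37 ≈ 0.018734 h⁻¹; fraction remaining f = e^(−kτ) = e^(−0.018734×122) ≈ 0.1017.
At steady state, accumulation factor R = 1/(1 − e^(−kτ)) ≈ 1.1132.
Single-dose peak C₀ = D/Vd = 512/63 ≈ 8.127 mcg/mL.
Steady-state peak Cmax,ss = C₀·R ≈ 8.127 × 1.1132 ≈ 9.047 mcg/mL.
One interval later, Cmin,ss = Cmax,ss·e^(−kτ) ≈ 9.047 × 0.1017 ≈ 0.920 mcg/mL.
Trough 0.9 mcg/mL vs MEC 1 mcg/mL: subtherapeutic.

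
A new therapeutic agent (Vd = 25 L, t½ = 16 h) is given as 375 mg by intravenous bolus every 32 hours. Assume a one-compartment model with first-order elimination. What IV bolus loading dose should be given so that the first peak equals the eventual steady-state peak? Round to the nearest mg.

f = (1/2)^(32/16) ≈ 0.250000; accumulation ratio R = 1/(1−f) ≈ 1.33333.
Loading dose to hit Cmax,ss on first dose: D_load = D_maint·R ≈ 375 × 1.33333 ≈ 500.00 mg.

500 mg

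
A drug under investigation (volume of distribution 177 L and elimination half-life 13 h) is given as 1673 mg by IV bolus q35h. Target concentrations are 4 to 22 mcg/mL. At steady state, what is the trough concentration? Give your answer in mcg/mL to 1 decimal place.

k = ln2/t½ = ln2/13 ≈ 0.053319 h⁻¹; fraction remaining f = e^(−kτ) = e^(−0.053319×35) ≈ 0.1547.
Accumulation ratio R = 1/(1 − f) ≈ 1/0.8453 ≈ 1.1830.
Each bolus raises the concentration by D/Vd = 1673/177 ≈ 9.452 mcg/mL.
Cmax,ss = C₀/(1 − f) ≈ 9.452/0.8453 ≈ 11.182 mcg/mL.
One interval later, Cmin,ss = Cmax,ss·e^(−kτ) ≈ 11.182 × 0.1547 ≈ 1.730 mcg/mL.
Trough 1.7 mcg/mL vs MEC 4 mcg/mL: subtherapeutic.

1.7 mcg/mL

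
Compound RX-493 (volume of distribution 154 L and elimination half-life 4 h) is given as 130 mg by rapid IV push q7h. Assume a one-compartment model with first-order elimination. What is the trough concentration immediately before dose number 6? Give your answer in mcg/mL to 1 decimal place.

0.4 mcg/mL

f = (1/2)^(τ/t½) = (1/2)^(7/4) ≈ 0.2973.
C₀ = D/Vd = 130/154 ≈ 0.844 mcg/mL.
Before the 6th dose, 5 doses have been given. Superposition: Cmin = C₀·(f + f² + … + f^5).
≈ 0.844 × (0.2973 + 0.0884 + 0.0263 + 0.0078 + 0.0023) ≈ 0.844 × 0.4221 ≈ 0.356 mcg/mL.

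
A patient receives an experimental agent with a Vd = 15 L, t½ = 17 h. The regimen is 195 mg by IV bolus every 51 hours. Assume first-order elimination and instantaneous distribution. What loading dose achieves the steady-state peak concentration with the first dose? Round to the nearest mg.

f = (1/2)^(51/17) ≈ 0.125000; accumulation ratio R = 1/(1−f) ≈ 1.14286.
Loading dose to hit Cmax,ss on first dose: D_load = D_maint·R ≈ 195 × 1.14286 ≈ 222.86 mg.

223 mg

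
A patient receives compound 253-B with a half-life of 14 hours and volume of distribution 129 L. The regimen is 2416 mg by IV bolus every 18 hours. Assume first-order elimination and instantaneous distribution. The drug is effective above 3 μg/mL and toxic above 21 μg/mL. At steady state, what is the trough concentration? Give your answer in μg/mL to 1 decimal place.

13.0 μg/mL

k = ln2/t½ = ln2/14 ≈ 0.049511 h⁻¹; fraction remaining f = e^(−kτ) = e^(−0.049511×18) ≈ 0.4102.
Accumulation ratio R = 1/(1 − f) ≈ 1/0.5898 ≈ 1.6955.
Each bolus raises the concentration by D/Vd = 2416/129 ≈ 18.729 μg/mL.
Steady-state peak Cmax,ss = C₀·R ≈ 18.729 × 1.6955 ≈ 31.755 μg/mL.
Steady-state trough Cmin,ss = Cmax,ss·f ≈ 31.755 × 0.4102 ≈ 13.026 μg/mL.
Trough 13.0 μg/mL vs MEC 3 μg/mL: adequate.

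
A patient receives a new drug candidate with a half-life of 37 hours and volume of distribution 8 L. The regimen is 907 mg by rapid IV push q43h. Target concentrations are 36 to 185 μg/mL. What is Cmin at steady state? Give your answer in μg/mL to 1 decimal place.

τ/t½ = 43/37 ≈ 1.1622, so fraction remaining f = (1/2)^(43/37) ≈ 0.4468.
Each bolus raises the concentration by D/Vd = 907/8 ≈ 113.375 μg/mL.
Steady-state trough Cmin,ss = C₀·f/(1−f) ≈ 113.375 × 0.4468/0.5532 ≈ 91.569 μg/mL.
Trough 91.6 μg/mL vs MEC 36 μg/mL: adequate.

91.6 μg/mL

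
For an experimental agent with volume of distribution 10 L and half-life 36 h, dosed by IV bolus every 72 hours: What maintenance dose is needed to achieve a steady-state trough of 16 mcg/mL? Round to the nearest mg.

τ/t½ = 72/36 ≈ 2, so f = (1/2)^(72/36) ≈ 0.250000.
Cmin,ss = (D/Vd)·f/(1−f), so D = Cmin,ss·Vd·(1−f)/f.
D = 16 × 10 × (1−f)/f ≈ 16 × 10 × 3.00000 ≈ 480.00 mg.

480 mg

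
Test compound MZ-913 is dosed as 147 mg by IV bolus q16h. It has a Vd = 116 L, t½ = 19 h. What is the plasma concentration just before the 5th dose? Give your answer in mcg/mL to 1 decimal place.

f = (1/2)^(τ/t½) = (1/2)^(16/19) ≈ 0.5578.
C₀ = D/Vd = 147/116 ≈ 1.267 mcg/mL.
Before the 5th dose, 4 doses have been given. Superposition: Cmin = C₀·(f + f² + … + f^4).
≈ 1.267 × (0.5578 + 0.3111 + 0.1736 + 0.0968) ≈ 1.267 × 1.1393 ≈ 1.443 mcg/mL.

1.4 mcg/mL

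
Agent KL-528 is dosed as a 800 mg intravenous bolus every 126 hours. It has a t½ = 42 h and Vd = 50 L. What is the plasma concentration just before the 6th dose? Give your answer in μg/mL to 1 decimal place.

2.3 μg/mL

f = (1/2)^(τ/t½) = (1/2)^(126/42) ≈ 0.1250.
C₀ = D/Vd = 800/50 ≈ 16.000 μg/mL.
Before the 6th dose, 5 doses have been given. Superposition: Cmin = C₀·(f + f² + … + f^5).
≈ 16.000 × (0.1250 + 0.0156 + 0.0020 + 0.0002 + 0.0000) ≈ 16.000 × 0.1428 ≈ 2.285 μg/mL.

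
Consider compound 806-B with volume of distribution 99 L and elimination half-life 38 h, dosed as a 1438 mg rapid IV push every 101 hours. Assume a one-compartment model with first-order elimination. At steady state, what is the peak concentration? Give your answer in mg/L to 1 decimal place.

τ/t½ = 101/38 ≈ 2.6579, so fraction remaining f = (1/2)^(101/38) ≈ 0.1585.
At steady state, accumulation factor R = 1/(1 − e^(−kτ)) ≈ 1.1884.
Single-dose peak C₀ = D/Vd = 1438/99 ≈ 14.525 mg/L.
Steady-state peak Cmax,ss = C₀·R ≈ 14.525 × 1.1884 ≈ 17.262 mg/L.

17.3 mg/L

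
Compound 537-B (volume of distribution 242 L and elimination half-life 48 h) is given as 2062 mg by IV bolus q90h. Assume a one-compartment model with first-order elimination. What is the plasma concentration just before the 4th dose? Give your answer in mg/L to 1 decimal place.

3.1 mg/L

f = (1/2)^(τ/t½) = (1/2)^(90/48) ≈ 0.2726.
C₀ = D/Vd = 2062/242 ≈ 8.521 mg/L.
Before the 4th dose, 3 doses have been given. Superposition: Cmin = C₀·(f + f² + … + f^3).
≈ 8.521 × (0.2726 + 0.0743 + 0.0203) ≈ 8.521 × 0.3672 ≈ 3.129 mg/L.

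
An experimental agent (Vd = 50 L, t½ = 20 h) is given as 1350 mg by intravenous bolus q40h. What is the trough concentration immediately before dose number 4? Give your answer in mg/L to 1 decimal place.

f = (1/2)^(τ/t½) = (1/2)^(40/20) ≈ 0.2500.
C₀ = D/Vd = 1350/50 ≈ 27.000 mg/L.
Before the 4th dose, 3 doses have been given. Superposition: Cmin = C₀·(f + f² + … + f^3).
≈ 27.000 × (0.2500 + 0.0625 + 0.0156) ≈ 27.000 × 0.3281 ≈ 8.859 mg/L.

8.9 mg/L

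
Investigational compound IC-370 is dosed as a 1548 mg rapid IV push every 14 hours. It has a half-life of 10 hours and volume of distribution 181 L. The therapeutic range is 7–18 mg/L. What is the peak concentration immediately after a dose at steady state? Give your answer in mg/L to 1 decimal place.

k = ln2/t½ = ln2/10 ≈ 0.069315 h⁻¹; fraction remaining f = e^(−kτ) = e^(−0.069315×14) ≈ 0.3789.
At steady state, accumulation factor R = 1/(1 − e^(−kτ)) ≈ 1.6100.
Each bolus raises the concentration by D/Vd = 1548/181 ≈ 8.552 mg/L.
Steady-state peak Cmax,ss = C₀·R ≈ 8.552 × 1.6100 ≈ 13.769 mg/L.
Peak 13.8 mg/L vs MTC 18 mg/L: below toxic threshold.

13.8 mg/L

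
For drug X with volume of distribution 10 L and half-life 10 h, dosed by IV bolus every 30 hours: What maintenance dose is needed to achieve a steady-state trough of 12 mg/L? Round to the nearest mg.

840 mg

τ/t½ = 30/10 ≈ 3, so f = (1/2)^(30/10) ≈ 0.125000.
Cmin,ss = (D/Vd)·f/(1−f), so D = Cmin,ss·Vd·(1−f)/f.
D = 12 × 10 × (1−f)/f ≈ 12 × 10 × 7.00000 ≈ 840.00 mg.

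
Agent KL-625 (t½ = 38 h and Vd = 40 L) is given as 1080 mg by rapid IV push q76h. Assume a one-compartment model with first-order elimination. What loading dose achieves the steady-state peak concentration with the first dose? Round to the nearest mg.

f = (1/2)^(76/38) ≈ 0.250000; accumulation ratio R = 1/(1−f) ≈ 1.33333.
Loading dose to hit Cmax,ss on first dose: D_load = D_maint·R ≈ 1080 × 1.33333 ≈ 1440.00 mg.

1440 mg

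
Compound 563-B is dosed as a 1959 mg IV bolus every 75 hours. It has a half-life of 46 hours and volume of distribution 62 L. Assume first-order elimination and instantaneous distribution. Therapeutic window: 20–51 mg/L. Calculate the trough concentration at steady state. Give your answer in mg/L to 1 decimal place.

τ/t½ = 75/46 ≈ 1.6304, so fraction remaining f = (1/2)^(75/46) ≈ 0.3230.
Accumulation ratio R = 1/(1 − f) ≈ 1/0.6770 ≈ 1.4771.
Single-dose peak C₀ = D/Vd = 1959/62 ≈ 31.597 mg/L.
Steady-state peak Cmax,ss = C₀·R ≈ 31.597 × 1.4771 ≈ 46.672 mg/L.
Steady-state trough Cmin,ss = Cmax,ss·f ≈ 46.672 × 0.3230 ≈ 15.075 mg/L.
Trough 15.1 mg/L vs MEC 20 mg/L: subtherapeutic.

15.1 mg/L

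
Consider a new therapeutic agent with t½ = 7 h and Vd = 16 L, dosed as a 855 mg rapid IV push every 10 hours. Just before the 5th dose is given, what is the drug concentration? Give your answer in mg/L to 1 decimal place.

f = (1/2)^(τ/t½) = (1/2)^(10/7) ≈ 0.3715.
C₀ = D/Vd = 855/16 ≈ 53.438 mg/L.
Before the 5th dose, 4 doses have been given. Superposition: Cmin = C₀·(f + f² + … + f^4).
≈ 53.438 × (0.3715 + 0.1380 + 0.0513 + 0.0190) ≈ 53.438 × 0.5798 ≈ 30.983 mg/L.

31.0 mg/L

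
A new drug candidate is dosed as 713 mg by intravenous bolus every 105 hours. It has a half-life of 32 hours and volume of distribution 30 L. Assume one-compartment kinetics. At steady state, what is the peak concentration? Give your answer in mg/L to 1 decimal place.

k = ln2/t½ = ln2/32 ≈ 0.021661 h⁻¹; fraction remaining f = e^(−kτ) = e^(−0.021661×105) ≈ 0.1029.
At steady state, accumulation factor R = 1/(1 − e^(−kτ)) ≈ 1.1147.
Single-dose peak C₀ = D/Vd = 713/30 ≈ 23.767 mg/L.
Steady-state peak Cmax,ss = C₀·R ≈ 23.767 × 1.1147 ≈ 26.493 mg/L.

26.5 mg/L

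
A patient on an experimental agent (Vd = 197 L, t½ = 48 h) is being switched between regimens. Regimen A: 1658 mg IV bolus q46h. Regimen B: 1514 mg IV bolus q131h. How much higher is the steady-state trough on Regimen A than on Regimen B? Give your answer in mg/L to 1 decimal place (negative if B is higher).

7.6 mg/L

Regimen A: f = (1/2)^(46/48) ≈ 0.5147; Cmin,ss = (1658/197)·f/(1−f) ≈ 8.926 mg/L.
Regimen B: f = (1/2)^(131/48) ≈ 0.1508; Cmin,ss = (1514/197)·f/(1−f) ≈ 1.365 mg/L.
Difference ≈ 8.926 − 1.365 ≈ 7.561 mg/L.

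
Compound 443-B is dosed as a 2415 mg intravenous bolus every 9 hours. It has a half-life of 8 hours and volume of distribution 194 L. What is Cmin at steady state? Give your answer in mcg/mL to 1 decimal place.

Over one 9-h interval, 9/8 ≈ 1.125 half-lives elapse, leaving f ≈ 0.4585 of each dose.
At steady state, accumulation factor R = 1/(1 − e^(−kτ)) ≈ 1.8467.
Single-dose peak C₀ = D/Vd = 2415/194 ≈ 12.448 mcg/mL.
Steady-state peak Cmax,ss = C₀·R ≈ 12.448 × 1.8467 ≈ 22.988 mcg/mL.
Steady-state trough Cmin,ss = Cmax,ss·f ≈ 22.988 × 0.4585 ≈ 10.540 mcg/mL.

10.5 mcg/mL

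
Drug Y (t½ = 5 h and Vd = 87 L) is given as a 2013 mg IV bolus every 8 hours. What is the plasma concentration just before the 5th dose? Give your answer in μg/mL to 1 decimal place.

11.3 μg/mL

f = (1/2)^(τ/t½) = (1/2)^(8/5) ≈ 0.3299.
C₀ = D/Vd = 2013/87 ≈ 23.138 μg/mL.
Before the 5th dose, 4 doses have been given. Superposition: Cmin = C₀·(f + f² + … + f^4).
≈ 23.138 × (0.3299 + 0.1088 + 0.0359 + 0.0118) ≈ 23.138 × 0.4864 ≈ 11.254 μg/mL.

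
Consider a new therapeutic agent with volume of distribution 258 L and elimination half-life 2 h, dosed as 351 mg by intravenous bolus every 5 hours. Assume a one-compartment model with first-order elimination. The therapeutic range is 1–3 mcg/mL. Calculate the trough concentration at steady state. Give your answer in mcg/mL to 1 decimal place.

0.3 mcg/mL

τ/t½ = 5/2 ≈ 2.5, so fraction remaining f = (1/2)^(5/2) ≈ 0.1768.
Each bolus raises the concentration by D/Vd = 351/258 ≈ 1.360 mcg/mL.
Steady-state trough Cmin,ss = C₀·f/(1−f) ≈ 1.360 × 0.1768/0.8232 ≈ 0.292 mcg/mL.
Trough 0.3 mcg/mL vs MEC 1 mcg/mL: subtherapeutic.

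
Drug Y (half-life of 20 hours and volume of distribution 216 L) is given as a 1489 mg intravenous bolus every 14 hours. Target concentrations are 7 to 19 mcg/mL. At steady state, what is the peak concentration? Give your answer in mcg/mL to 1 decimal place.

Over one 14-h interval, 14/20 ≈ 0.7 half-lives elapse, leaving f ≈ 0.6156 of each dose.
At steady state, accumulation factor R = 1/(1 − e^(−kτ)) ≈ 2.6015.
Each bolus raises the concentration by D/Vd = 1489/216 ≈ 6.894 mcg/mL.
Steady-state peak Cmax,ss = C₀·R ≈ 6.894 × 2.6015 ≈ 17.935 mcg/mL.
Peak 17.9 mcg/mL vs MTC 19 mcg/mL: below toxic threshold.

17.9 mcg/mL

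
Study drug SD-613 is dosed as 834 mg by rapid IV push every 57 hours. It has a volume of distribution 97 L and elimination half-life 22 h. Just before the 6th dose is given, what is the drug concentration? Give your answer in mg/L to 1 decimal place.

f = (1/2)^(τ/t½) = (1/2)^(57/22) ≈ 0.1660.
C₀ = D/Vd = 834/97 ≈ 8.598 mg/L.
Before the 6th dose, 5 doses have been given. Superposition: Cmin = C₀·(f + f² + … + f^5).
≈ 8.598 × (0.1660 + 0.0276 + 0.0046 + 0.0008 + 0.0001) ≈ 8.598 × 0.1991 ≈ 1.712 mg/L.

1.7 mg/L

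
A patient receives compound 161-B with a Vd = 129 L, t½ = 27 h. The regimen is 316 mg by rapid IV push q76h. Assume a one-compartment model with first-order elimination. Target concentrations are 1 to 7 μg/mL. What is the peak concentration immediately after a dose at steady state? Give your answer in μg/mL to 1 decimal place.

2.9 μg/mL

k = ln2/t½ = ln2/27 ≈ 0.025672 h⁻¹; fraction remaining f = e^(−kτ) = e^(−0.025672×76) ≈ 0.1421.
At steady state, accumulation factor R = 1/(1 − e^(−kτ)) ≈ 1.1656.
Each bolus raises the concentration by D/Vd = 316/129 ≈ 2.450 μg/mL.
Steady-state peak Cmax,ss = C₀·R ≈ 2.450 × 1.1656 ≈ 2.856 μg/mL.
Peak 2.9 μg/mL vs MTC 7 μg/mL: below toxic threshold.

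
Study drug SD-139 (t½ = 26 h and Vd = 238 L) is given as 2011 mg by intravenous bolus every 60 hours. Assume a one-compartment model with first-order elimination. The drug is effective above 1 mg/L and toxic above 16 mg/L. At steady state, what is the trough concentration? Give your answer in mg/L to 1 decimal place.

2.1 mg/L

k = ln2/t½ = ln2/26 ≈ 0.026660 h⁻¹; fraction remaining f = e^(−kτ) = e^(−0.026660×60) ≈ 0.2020.
Each bolus raises the concentration by D/Vd = 2011/238 ≈ 8.450 mg/L.
Steady-state trough Cmin,ss = C₀·f/(1−f) ≈ 8.450 × 0.2020/0.7980 ≈ 2.139 mg/L.
Trough 2.1 mg/L vs MEC 1 mg/L: adequate.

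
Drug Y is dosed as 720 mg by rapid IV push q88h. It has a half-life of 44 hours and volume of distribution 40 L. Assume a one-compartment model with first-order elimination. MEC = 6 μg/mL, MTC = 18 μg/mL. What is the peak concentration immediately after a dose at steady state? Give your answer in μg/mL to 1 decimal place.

24.0 μg/mL

The dosing interval is 2 half-lives, so f = 2^(−2) = 0.25.
At steady state, R = 1/(1 − 0.25) = 4/3.
Single-dose peak C₀ = D/Vd = 720/40 = 18 μg/mL.
Steady-state peak Cmax,ss = C₀·R = 18 × 4/3 ≈ 24.000 μg/mL.
Peak 24.0 μg/mL vs MTC 18 μg/mL: exceeds toxic threshold.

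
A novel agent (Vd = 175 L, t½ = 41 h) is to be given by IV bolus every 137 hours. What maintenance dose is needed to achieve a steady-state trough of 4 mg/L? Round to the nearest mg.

τ/t½ = 137/41 ≈ 3.3415, so f = (1/2)^(137/41) ≈ 0.098655.
Cmin,ss = (D/Vd)·f/(1−f), so D = Cmin,ss·Vd·(1−f)/f.
D = 4 × 175 × (1−f)/f ≈ 4 × 175 × 9.13633 ≈ 6395.43 mg.

6395 mg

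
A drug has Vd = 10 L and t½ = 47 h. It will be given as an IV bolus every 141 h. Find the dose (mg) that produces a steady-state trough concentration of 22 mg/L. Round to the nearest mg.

τ/t½ = 141/47 ≈ 3, so f = (1/2)^(141/47) ≈ 0.125000.
Cmin,ss = (D/Vd)·f/(1−f), so D = Cmin,ss·Vd·(1−f)/f.
D = 22 × 10 × (1−f)/f ≈ 22 × 10 × 7.00000 ≈ 1540.00 mg.

1540 mg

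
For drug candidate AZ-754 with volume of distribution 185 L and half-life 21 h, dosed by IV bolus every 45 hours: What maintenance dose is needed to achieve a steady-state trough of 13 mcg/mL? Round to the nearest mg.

τ/t½ = 45/21 ≈ 2.1429, so f = (1/2)^(45/21) ≈ 0.226431.
Cmin,ss = (D/Vd)·f/(1−f), so D = Cmin,ss·Vd·(1−f)/f.
D = 13 × 185 × (1−f)/f ≈ 13 × 185 × 3.41636 ≈ 8216.35 mg.

8216 mg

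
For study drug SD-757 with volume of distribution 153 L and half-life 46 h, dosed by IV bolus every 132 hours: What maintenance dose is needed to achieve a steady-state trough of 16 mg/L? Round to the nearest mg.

15443 mg

τ/t½ = 132/46 ≈ 2.8696, so f = (1/2)^(132/46) ≈ 0.136828.
Cmin,ss = (D/Vd)·f/(1−f), so D = Cmin,ss·Vd·(1−f)/f.
D = 16 × 153 × (1−f)/f ≈ 16 × 153 × 6.30845 ≈ 15443.09 mg.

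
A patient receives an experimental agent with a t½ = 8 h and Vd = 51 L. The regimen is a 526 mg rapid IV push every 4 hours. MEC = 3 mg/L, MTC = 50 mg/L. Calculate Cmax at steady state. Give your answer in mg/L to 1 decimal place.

k = ln2/t½ = ln2/8 ≈ 0.086643 h⁻¹; fraction remaining f = e^(−kτ) = e^(−0.086643×4) ≈ 0.7071.
At steady state, accumulation factor R = 1/(1 − e^(−kτ)) ≈ 3.4141.
Each bolus raises the concentration by D/Vd = 526/51 ≈ 10.314 mg/L.
Cmax,ss = C₀/(1 − f) ≈ 10.314/0.2929 ≈ 35.213 mg/L.
Peak 35.2 mg/L vs MTC 50 mg/L: below toxic threshold.

35.2 mg/L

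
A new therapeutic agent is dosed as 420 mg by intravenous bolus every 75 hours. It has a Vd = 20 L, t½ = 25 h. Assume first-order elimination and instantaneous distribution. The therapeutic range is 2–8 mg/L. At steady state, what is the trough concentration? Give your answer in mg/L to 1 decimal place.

3.0 mg/L

The dosing interval is 3 half-lives, so f = 2^(−3) = 0.125.
Accumulation ratio R = 1/(1 − f) = 1/0.875 = 8/7.
Single-dose peak C₀ = D/Vd = 420/20 = 21 mg/L.
Steady-state peak Cmax,ss = C₀·R = 21 × 8/7 ≈ 24.000 mg/L.
Steady-state trough Cmin,ss = Cmax,ss·f ≈ 24.000 × 0.125 ≈ 3.000 mg/L.
Trough 3.0 mg/L vs MEC 2 mg/L: adequate.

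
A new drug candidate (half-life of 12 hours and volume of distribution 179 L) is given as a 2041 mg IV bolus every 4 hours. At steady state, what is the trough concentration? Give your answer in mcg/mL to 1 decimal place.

43.9 mcg/mL

k = ln2/t½ = ln2/12 ≈ 0.057762 h⁻¹; fraction remaining f = e^(−kτ) = e^(−0.057762×4) ≈ 0.7937.
At steady state, accumulation factor R = 1/(1 − e^(−kτ)) ≈ 4.8473.
Each bolus raises the concentration by D/Vd = 2041/179 ≈ 11.402 mcg/mL.
Cmax,ss = C₀/(1 − f) ≈ 11.402/0.2063 ≈ 55.269 mcg/mL.
One interval later, Cmin,ss = Cmax,ss·e^(−kτ) ≈ 55.269 × 0.7937 ≈ 43.867 mcg/mL.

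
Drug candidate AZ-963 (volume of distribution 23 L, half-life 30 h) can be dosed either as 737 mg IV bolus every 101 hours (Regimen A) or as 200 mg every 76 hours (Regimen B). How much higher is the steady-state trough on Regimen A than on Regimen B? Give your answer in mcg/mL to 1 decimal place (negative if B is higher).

1.6 mcg/mL

Regimen A: f = (1/2)^(101/30) ≈ 0.0969; Cmin,ss = (737/23)·f/(1−f) ≈ 3.438 mcg/mL.
Regimen B: f = (1/2)^(76/30) ≈ 0.1727; Cmin,ss = (200/23)·f/(1−f) ≈ 1.815 mcg/mL.
Difference ≈ 3.438 − 1.815 ≈ 1.623 mcg/mL.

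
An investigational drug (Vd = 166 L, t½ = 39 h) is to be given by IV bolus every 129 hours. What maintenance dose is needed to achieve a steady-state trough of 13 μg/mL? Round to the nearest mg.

19210 mg

τ/t½ = 129/39 ≈ 3.3077, so f = (1/2)^(129/39) ≈ 0.100992.
Cmin,ss = (D/Vd)·f/(1−f), so D = Cmin,ss·Vd·(1−f)/f.
D = 13 × 166 × (1−f)/f ≈ 13 × 166 × 8.90177 ≈ 19210.02 mg.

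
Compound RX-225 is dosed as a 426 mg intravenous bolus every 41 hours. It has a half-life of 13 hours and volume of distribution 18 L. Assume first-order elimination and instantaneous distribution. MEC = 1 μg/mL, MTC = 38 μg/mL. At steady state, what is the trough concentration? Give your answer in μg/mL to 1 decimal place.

k = ln2/t½ = ln2/13 ≈ 0.053319 h⁻¹; fraction remaining f = e^(−kτ) = e^(−0.053319×41) ≈ 0.1124.
Each bolus raises the concentration by D/Vd = 426/18 ≈ 23.667 μg/mL.
Steady-state trough Cmin,ss = C₀·f/(1−f) ≈ 23.667 × 0.1124/0.8876 ≈ 2.997 μg/mL.
Trough 3.0 μg/mL vs MEC 1 μg/mL: adequate.

3.0 μg/mL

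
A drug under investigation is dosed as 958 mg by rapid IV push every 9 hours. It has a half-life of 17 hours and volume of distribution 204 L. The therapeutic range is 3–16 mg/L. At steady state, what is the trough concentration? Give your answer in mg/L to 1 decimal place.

10.6 mg/L

τ/t½ = 9/17 ≈ 0.52941, so fraction remaining f = (1/2)^(9/17) ≈ 0.6928.
At steady state, accumulation factor R = 1/(1 − e^(−kτ)) ≈ 3.2552.
Each bolus raises the concentration by D/Vd = 958/204 ≈ 4.696 mg/L.
Steady-state peak Cmax,ss = C₀·R ≈ 4.696 × 3.2552 ≈ 15.286 mg/L.
One interval later, Cmin,ss = Cmax,ss·e^(−kτ) ≈ 15.286 × 0.6928 ≈ 10.590 mg/L.
Trough 10.6 mg/L vs MEC 3 mg/L: adequate.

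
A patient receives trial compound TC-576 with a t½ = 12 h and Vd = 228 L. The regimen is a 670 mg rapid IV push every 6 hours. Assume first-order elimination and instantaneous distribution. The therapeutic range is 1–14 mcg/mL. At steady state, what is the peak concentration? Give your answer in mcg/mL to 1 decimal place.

10.0 mcg/mL

k = ln2/t½ = ln2/12 ≈ 0.057762 h⁻¹; fraction remaining f = e^(−kτ) = e^(−0.057762×6) ≈ 0.7071.
At steady state, accumulation factor R = 1/(1 − e^(−kτ)) ≈ 3.4141.
Single-dose peak C₀ = D/Vd = 670/228 ≈ 2.939 mcg/mL.
Steady-state peak Cmax,ss = C₀·R ≈ 2.939 × 3.4141 ≈ 10.034 mcg/mL.
Peak 10.0 mcg/mL vs MTC 14 mcg/mL: below toxic threshold.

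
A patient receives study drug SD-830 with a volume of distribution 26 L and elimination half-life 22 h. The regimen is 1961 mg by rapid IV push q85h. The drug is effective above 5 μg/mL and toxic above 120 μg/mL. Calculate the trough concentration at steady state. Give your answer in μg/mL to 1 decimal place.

Over one 85-h interval, 85/22 ≈ 3.8636 half-lives elapse, leaving f ≈ 0.0687 of each dose.
Single-dose peak C₀ = D/Vd = 1961/26 ≈ 75.423 μg/mL.
Steady-state trough Cmin,ss = C₀·f/(1−f) ≈ 75.423 × 0.0687/0.9313 ≈ 5.564 μg/mL.
Trough 5.6 μg/mL vs MEC 5 μg/mL: adequate.

5.6 μg/mL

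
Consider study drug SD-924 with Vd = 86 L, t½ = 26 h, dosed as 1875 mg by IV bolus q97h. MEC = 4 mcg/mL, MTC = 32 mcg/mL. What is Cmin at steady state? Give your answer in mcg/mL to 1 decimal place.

1.8 mcg/mL

Over one 97-h interval, 97/26 ≈ 3.7308 half-lives elapse, leaving f ≈ 0.0753 of each dose.
At steady state, accumulation factor R = 1/(1 − e^(−kτ)) ≈ 1.0814.
Each bolus raises the concentration by D/Vd = 1875/86 ≈ 21.802 mcg/mL.
Cmax,ss = C₀/(1 − f) ≈ 21.802/0.9247 ≈ 23.577 mcg/mL.
One interval later, Cmin,ss = Cmax,ss·e^(−kτ) ≈ 23.577 × 0.0753 ≈ 1.775 mcg/mL.
Trough 1.8 mcg/mL vs MEC 4 mcg/mL: subtherapeutic.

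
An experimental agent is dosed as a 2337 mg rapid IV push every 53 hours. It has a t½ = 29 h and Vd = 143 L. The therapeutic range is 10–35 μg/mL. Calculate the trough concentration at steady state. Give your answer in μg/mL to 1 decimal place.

6.4 μg/mL

τ/t½ = 53/29 ≈ 1.8276, so fraction remaining f = (1/2)^(53/29) ≈ 0.2817.
At steady state, accumulation factor R = 1/(1 − e^(−kτ)) ≈ 1.3922.
Each bolus raises the concentration by D/Vd = 2337/143 ≈ 16.343 μg/mL.
Cmax,ss = C₀/(1 − f) ≈ 16.343/0.7183 ≈ 22.752 μg/mL.
One interval later, Cmin,ss = Cmax,ss·e^(−kτ) ≈ 22.752 × 0.2817 ≈ 6.409 μg/mL.
Trough 6.4 μg/mL vs MEC 10 μg/mL: subtherapeutic.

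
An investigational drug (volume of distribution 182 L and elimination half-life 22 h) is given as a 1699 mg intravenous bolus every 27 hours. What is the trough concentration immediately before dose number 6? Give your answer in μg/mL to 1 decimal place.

f = (1/2)^(τ/t½) = (1/2)^(27/22) ≈ 0.4271.
C₀ = D/Vd = 1699/182 ≈ 9.335 μg/mL.
Before the 6th dose, 5 doses have been given. Superposition: Cmin = C₀·(f + f² + … + f^5).
≈ 9.335 × (0.4271 + 0.1824 + 0.0779 + 0.0333 + 0.0142) ≈ 9.335 × 0.7349 ≈ 6.860 μg/mL.

6.9 μg/mL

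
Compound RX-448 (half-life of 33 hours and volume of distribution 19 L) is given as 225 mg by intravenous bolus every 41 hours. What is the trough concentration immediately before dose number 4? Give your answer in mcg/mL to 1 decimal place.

f = (1/2)^(τ/t½) = (1/2)^(41/33) ≈ 0.4227.
C₀ = D/Vd = 225/19 ≈ 11.842 mcg/mL.
Before the 4th dose, 3 doses have been given. Superposition: Cmin = C₀·(f + f² + … + f^3).
≈ 11.842 × (0.4227 + 0.1787 + 0.0755) ≈ 11.842 × 0.6769 ≈ 8.016 mcg/mL.

8.0 mcg/mL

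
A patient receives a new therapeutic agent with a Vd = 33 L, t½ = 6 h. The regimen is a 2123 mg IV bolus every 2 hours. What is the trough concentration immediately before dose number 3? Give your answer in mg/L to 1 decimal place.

91.6 mg/L

f = (1/2)^(τ/t½) = (1/2)^(2/6) ≈ 0.7937.
C₀ = D/Vd = 2123/33 ≈ 64.333 mg/L.
Before the 3rd dose, 2 doses have been given. Superposition: Cmin = C₀·(f + f²).
≈ 64.333 × (0.7937 + 0.6300) ≈ 64.333 × 1.4237 ≈ 91.591 mg/L.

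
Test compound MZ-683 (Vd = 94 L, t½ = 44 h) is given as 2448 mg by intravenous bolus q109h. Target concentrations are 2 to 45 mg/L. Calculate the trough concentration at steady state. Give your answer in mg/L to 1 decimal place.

τ/t½ = 109/44 ≈ 2.4773, so fraction remaining f = (1/2)^(109/44) ≈ 0.1796.
Accumulation ratio R = 1/(1 − f) ≈ 1/0.8204 ≈ 1.2189.
Each bolus raises the concentration by D/Vd = 2448/94 ≈ 26.043 mg/L.
Cmax,ss = C₀/(1 − f) ≈ 26.043/0.8204 ≈ 31.744 mg/L.
One interval later, Cmin,ss = Cmax,ss·e^(−kτ) ≈ 31.744 × 0.1796 ≈ 5.701 mg/L.
Trough 5.7 mg/L vs MEC 2 mg/L: adequate.

5.7 mg/L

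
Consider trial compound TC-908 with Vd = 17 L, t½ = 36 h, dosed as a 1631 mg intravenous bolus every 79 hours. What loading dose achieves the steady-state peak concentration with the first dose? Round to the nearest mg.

2087 mg

f = (1/2)^(79/36) ≈ 0.218477; accumulation ratio R = 1/(1−f) ≈ 1.27955.
Loading dose to hit Cmax,ss on first dose: D_load = D_maint·R ≈ 1631 × 1.27955 ≈ 2086.95 mg.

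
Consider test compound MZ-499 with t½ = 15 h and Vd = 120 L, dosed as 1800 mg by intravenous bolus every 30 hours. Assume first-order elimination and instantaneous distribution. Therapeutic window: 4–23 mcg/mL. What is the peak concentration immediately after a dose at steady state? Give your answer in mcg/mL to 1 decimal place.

The dosing interval is 2 half-lives, so f = 2^(−2) = 0.25.
Accumulation ratio R = 1/(1 − f) = 1/0.75 = 4/3.
Single-dose peak C₀ = D/Vd = 1800/120 = 15 mcg/mL.
Steady-state peak Cmax,ss = C₀·R = 15 × 4/3 ≈ 20.000 mcg/mL.
Peak 20.0 mcg/mL vs MTC 23 mcg/mL: below toxic threshold.

20.0 mcg/mL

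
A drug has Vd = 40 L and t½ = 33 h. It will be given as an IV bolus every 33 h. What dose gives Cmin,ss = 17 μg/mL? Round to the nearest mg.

τ/t½ = 33/33 ≈ 1, so f = (1/2)^(33/33) ≈ 0.500000.
Cmin,ss = (D/Vd)·f/(1−f), so D = Cmin,ss·Vd·(1−f)/f.
D = 17 × 40 × (1−f)/f ≈ 17 × 40 × 1.00000 ≈ 680.00 mg.

680 mg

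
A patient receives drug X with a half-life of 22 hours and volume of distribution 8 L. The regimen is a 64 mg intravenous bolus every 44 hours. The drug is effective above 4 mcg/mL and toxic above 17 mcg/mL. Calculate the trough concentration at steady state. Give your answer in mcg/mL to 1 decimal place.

The dosing interval is 2 half-lives, so f = 2^(−2) = 0.25.
Accumulation ratio R = 1/(1 − f) = 1/0.75 = 4/3.
Single-dose peak C₀ = D/Vd = 64/8 = 8 mcg/mL.
Steady-state peak Cmax,ss = C₀·R = 8 × 4/3 ≈ 10.667 mcg/mL.
Steady-state trough Cmin,ss = Cmax,ss·f ≈ 10.667 × 0.25 ≈ 2.667 mcg/mL.
Trough 2.7 mcg/mL vs MEC 4 mcg/mL: subtherapeutic.

2.7 mcg/mL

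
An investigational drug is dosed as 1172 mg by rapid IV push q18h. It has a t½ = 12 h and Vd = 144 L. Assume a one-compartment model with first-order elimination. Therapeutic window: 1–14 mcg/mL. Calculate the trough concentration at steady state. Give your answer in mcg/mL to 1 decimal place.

k = ln2/t½ = ln2/12 ≈ 0.057762 h⁻¹; fraction remaining f = e^(−kτ) = e^(−0.057762×18) ≈ 0.3536.
At steady state, accumulation factor R = 1/(1 − e^(−kτ)) ≈ 1.5470.
Single-dose peak C₀ = D/Vd = 1172/144 ≈ 8.139 mcg/mL.
Cmax,ss = C₀/(1 − f) ≈ 8.139/0.6464 ≈ 12.591 mcg/mL.
One interval later, Cmin,ss = Cmax,ss·e^(−kτ) ≈ 12.591 × 0.3536 ≈ 4.452 mcg/mL.
Trough 4.5 mcg/mL vs MEC 1 mcg/mL: adequate.

4.5 mcg/mL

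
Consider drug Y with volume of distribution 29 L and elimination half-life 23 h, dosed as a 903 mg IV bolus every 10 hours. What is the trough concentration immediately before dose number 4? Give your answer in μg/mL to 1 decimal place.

f = (1/2)^(τ/t½) = (1/2)^(10/23) ≈ 0.7398.
C₀ = D/Vd = 903/29 ≈ 31.138 μg/mL.
Before the 4th dose, 3 doses have been given. Superposition: Cmin = C₀·(f + f² + … + f^3).
≈ 31.138 × (0.7398 + 0.5473 + 0.4049) ≈ 31.138 × 1.6920 ≈ 52.685 μg/mL.

52.7 μg/mL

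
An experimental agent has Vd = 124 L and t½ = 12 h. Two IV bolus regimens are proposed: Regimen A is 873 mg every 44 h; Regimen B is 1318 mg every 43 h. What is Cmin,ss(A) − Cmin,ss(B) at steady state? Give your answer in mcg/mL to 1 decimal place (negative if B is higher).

Regimen A: f = (1/2)^(44/12) ≈ 0.0787; Cmin,ss = (873/124)·f/(1−f) ≈ 0.601 mcg/mL.
Regimen B: f = (1/2)^(43/12) ≈ 0.0834; Cmin,ss = (1318/124)·f/(1−f) ≈ 0.967 mcg/mL.
Difference ≈ 0.601 − 0.967 ≈ -0.366 mcg/mL.

-0.4 mcg/mL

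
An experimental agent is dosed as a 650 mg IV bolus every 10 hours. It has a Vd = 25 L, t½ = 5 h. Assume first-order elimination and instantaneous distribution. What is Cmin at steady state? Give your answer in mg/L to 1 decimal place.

8.7 mg/L

τ = 10 h = 2 half-lives, so f = (1/2)^2 = 0.25.
Accumulation ratio R = 1/(1 − f) = 1/0.75 = 4/3.
Single-dose peak C₀ = D/Vd = 650/25 = 26 mg/L.
Steady-state peak Cmax,ss = C₀·R = 26 × 4/3 ≈ 34.667 mg/L.
Steady-state trough Cmin,ss = Cmax,ss·f ≈ 34.667 × 0.25 ≈ 8.667 mg/L.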